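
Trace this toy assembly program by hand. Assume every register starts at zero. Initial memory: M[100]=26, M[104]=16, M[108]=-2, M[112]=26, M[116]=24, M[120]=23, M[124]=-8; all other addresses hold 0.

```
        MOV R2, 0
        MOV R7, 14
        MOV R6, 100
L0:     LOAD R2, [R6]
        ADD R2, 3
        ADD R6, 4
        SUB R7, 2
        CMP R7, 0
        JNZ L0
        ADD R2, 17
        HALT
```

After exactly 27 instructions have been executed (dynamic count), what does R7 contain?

MOV R2, 0 → R2=0
MOV R7, 14 → R7=14
MOV R6, 100 → R6=100
LOAD R2, [R6] → R2=M[100]=26
ADD R2, 3 → R2=26+3=29
ADD R6, 4 → R6=100+4=104
SUB R7, 2 → R7=14-2=12
CMP R7, 0  (cmp 12,0)
JNZ L0: taken
LOAD R2, [R6] → R2=M[104]=16
ADD R2, 3 → R2=16+3=19
ADD R6, 4 → R6=104+4=108
SUB R7, 2 → R7=12-2=10
CMP R7, 0  (cmp 10,0)
JNZ L0: taken
LOAD R2, [R6] → R2=M[108]=-2
ADD R2, 3 → R2=(-2)+3=1
ADD R6, 4 → R6=108+4=112
SUB R7, 2 → R7=10-2=8
CMP R7, 0  (cmp 8,0)
JNZ L0: taken
LOAD R2, [R6] → R2=M[112]=26
ADD R2, 3 → R2=26+3=29
ADD R6, 4 → R6=112+4=116
SUB R7, 2 → R7=8-2=6
CMP R7, 0  (cmp 6,0)
JNZ L0: taken
After step 27: R7 = 6.

6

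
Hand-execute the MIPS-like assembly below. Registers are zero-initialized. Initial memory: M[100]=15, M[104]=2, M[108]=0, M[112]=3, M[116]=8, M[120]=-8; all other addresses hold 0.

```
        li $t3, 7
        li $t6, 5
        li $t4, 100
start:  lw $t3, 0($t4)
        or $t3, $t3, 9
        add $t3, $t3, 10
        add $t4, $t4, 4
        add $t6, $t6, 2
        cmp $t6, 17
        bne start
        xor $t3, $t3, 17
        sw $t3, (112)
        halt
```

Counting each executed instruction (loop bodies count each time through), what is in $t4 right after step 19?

108

li $t3, 7 → $t3=7
li $t6, 5 → $t6=5
li $t4, 100 → $t4=100
lw $t3, 0($t4) → $t3=M[100]=15
or $t3, $t3, 9 → $t3=15|9=15
add $t3, $t3, 10 → $t3=15+10=25
add $t4, $t4, 4 → $t4=100+4=104
add $t6, $t6, 2 → $t6=5+2=7
cmp $t6, 17  (cmp 7,17)
bne start: taken
lw $t3, 0($t4) → $t3=M[104]=2
or $t3, $t3, 9 → $t3=2|9=11
add $t3, $t3, 10 → $t3=11+10=21
add $t4, $t4, 4 → $t4=104+4=108
add $t6, $t6, 2 → $t6=7+2=9
cmp $t6, 17  (cmp 9,17)
bne start: taken
lw $t3, 0($t4) → $t3=M[108]=0
or $t3, $t3, 9 → $t3=0|9=9
After step 19: $t4 = 108.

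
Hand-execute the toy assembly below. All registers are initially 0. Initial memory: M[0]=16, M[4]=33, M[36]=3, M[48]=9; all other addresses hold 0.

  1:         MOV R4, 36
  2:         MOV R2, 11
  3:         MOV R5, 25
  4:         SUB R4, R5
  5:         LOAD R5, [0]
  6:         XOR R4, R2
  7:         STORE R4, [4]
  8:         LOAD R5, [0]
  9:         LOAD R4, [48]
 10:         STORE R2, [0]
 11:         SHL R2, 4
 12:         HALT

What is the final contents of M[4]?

0

after MOV R4, 36: R4=36
after MOV R2, 11: R2=11
after MOV R5, 25: R5=25
after SUB R4, R5: R4=36-25=11
after LOAD R5, [0]: R5=M[0]=16
after XOR R4, R2: R4=11^11=0
STORE R4, [4] → M[4]=0
after LOAD R5, [0]: R5=M[0]=16
after LOAD R4, [48]: R4=M[48]=9
STORE R2, [0] → M[0]=11
after SHL R2, 4: R2=11<<4=176
halt.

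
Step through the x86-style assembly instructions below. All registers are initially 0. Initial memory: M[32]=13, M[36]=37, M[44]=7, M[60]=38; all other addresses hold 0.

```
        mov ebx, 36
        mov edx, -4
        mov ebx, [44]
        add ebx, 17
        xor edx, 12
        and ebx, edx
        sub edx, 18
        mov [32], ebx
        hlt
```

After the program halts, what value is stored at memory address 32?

16

after mov ebx, 36: ebx=36
after mov edx, -4: edx=-4
after mov ebx, [44]: ebx=M[44]=7
after add ebx, 17: ebx=7+17=24
after xor edx, 12: edx=(-4)^12=-16
after and ebx, edx: ebx=24&(-16)=16
after sub edx, 18: edx=(-16)-18=-34
mov [32], ebx → M[32]=16
halt.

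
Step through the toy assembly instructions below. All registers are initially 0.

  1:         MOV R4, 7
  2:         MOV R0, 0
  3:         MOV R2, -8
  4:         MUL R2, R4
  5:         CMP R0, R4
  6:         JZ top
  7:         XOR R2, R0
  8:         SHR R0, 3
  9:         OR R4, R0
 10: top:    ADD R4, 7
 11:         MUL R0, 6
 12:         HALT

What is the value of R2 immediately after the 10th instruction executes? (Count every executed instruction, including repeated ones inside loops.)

after MOV R4, 7: R4=7
after MOV R0, 0: R0=0
after MOV R2, -8: R2=-8
after MUL R2, R4: R2=(-8)*7=-56
CMP R0, R4  (cmp 0,7)
JZ top: not taken
after XOR R2, R0: R2=(-56)^0=-56
after SHR R0, 3: R0=0>>3=0
after OR R4, R0: R4=7|0=7
after ADD R4, 7: R4=7+7=14
After step 10: R2 = -56.

-56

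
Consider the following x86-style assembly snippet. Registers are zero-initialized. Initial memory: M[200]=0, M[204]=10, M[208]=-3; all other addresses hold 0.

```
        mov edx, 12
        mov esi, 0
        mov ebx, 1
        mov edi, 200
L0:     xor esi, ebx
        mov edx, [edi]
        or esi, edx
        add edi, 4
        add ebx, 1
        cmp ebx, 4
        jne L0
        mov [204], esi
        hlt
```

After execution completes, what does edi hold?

212

mov edx, 12 → edx=12
mov esi, 0 → esi=0
mov ebx, 1 → ebx=1
mov edi, 200 → edi=200
xor esi, ebx → esi=0^1=1
mov edx, [edi] → edx=M[200]=0
or esi, edx → esi=1|0=1
add edi, 4 → edi=200+4=204
add ebx, 1 → ebx=1+1=2
cmp ebx, 4  (cmp 2,4)
jne L0: taken
xor esi, ebx → esi=1^2=3
mov edx, [edi] → edx=M[204]=10
or esi, edx → esi=3|10=11
add edi, 4 → edi=204+4=208
add ebx, 1 → ebx=2+1=3
cmp ebx, 4  (cmp 3,4)
jne L0: taken
xor esi, ebx → esi=11^3=8
mov edx, [edi] → edx=M[208]=-3
or esi, edx → esi=8|(-3)=-3
add edi, 4 → edi=208+4=212
add ebx, 1 → ebx=3+1=4
cmp ebx, 4  (cmp 4,4)
jne L0: not taken
mov [204], esi → M[204]=-3
halt.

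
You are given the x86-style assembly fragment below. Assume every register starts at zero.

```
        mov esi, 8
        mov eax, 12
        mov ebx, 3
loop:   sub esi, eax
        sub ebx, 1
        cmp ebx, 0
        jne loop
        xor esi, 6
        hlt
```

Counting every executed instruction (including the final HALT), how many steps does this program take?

17

mov esi, 8 → esi=8
mov eax, 12 → eax=12
mov ebx, 3 → ebx=3
sub esi, eax → esi=8-12=-4
sub ebx, 1 → ebx=3-1=2
cmp ebx, 0  (cmp 2,0)
jne loop: taken
sub esi, eax → esi=(-4)-12=-16
sub ebx, 1 → ebx=2-1=1
cmp ebx, 0  (cmp 1,0)
jne loop: taken
sub esi, eax → esi=(-16)-12=-28
sub ebx, 1 → ebx=1-1=0
cmp ebx, 0  (cmp 0,0)
jne loop: not taken
xor esi, 6 → esi=(-28)^6=-30
halt.
Total executed instructions: 17.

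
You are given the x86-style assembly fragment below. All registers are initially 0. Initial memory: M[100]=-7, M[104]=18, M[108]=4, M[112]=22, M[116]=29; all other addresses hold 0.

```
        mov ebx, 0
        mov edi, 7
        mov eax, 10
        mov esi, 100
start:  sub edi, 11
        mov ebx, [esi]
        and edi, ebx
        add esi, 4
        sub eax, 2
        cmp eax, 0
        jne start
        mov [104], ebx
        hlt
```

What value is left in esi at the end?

120

mov ebx, 0 → ebx=0
mov edi, 7 → edi=7
mov eax, 10 → eax=10
mov esi, 100 → esi=100
sub edi, 11 → edi=7-11=-4
mov ebx, [esi] → ebx=M[100]=-7
and edi, ebx → edi=(-4)&(-7)=-8
add esi, 4 → esi=100+4=104
sub eax, 2 → eax=10-2=8
cmp eax, 0  (cmp 8,0)
jne start: taken
sub edi, 11 → edi=(-8)-11=-19
mov ebx, [esi] → ebx=M[104]=18
and edi, ebx → edi=(-19)&18=0
add esi, 4 → esi=104+4=108
sub eax, 2 → eax=8-2=6
cmp eax, 0  (cmp 6,0)
jne start: taken
sub edi, 11 → edi=0-11=-11
mov ebx, [esi] → ebx=M[108]=4
and edi, ebx → edi=(-11)&4=4
add esi, 4 → esi=108+4=112
sub eax, 2 → eax=6-2=4
cmp eax, 0  (cmp 4,0)
jne start: taken
sub edi, 11 → edi=4-11=-7
mov ebx, [esi] → ebx=M[112]=22
and edi, ebx → edi=(-7)&22=16
add esi, 4 → esi=112+4=116
sub eax, 2 → eax=4-2=2
cmp eax, 0  (cmp 2,0)
jne start: taken
sub edi, 11 → edi=16-11=5
mov ebx, [esi] → ebx=M[116]=29
and edi, ebx → edi=5&29=5
add esi, 4 → esi=116+4=120
sub eax, 2 → eax=2-2=0
cmp eax, 0  (cmp 0,0)
jne start: not taken
mov [104], ebx → M[104]=29
halt.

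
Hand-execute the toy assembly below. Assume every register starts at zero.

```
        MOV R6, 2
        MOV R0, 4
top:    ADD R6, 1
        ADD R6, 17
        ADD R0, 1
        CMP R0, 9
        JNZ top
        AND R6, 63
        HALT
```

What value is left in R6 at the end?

28

R6=2
R0=4
R6=2+1=3
R6=3+17=20
R0=4+1=5
CMP R0, 9  (cmp 5,9)
JNZ top: taken
R6=20+1=21
R6=21+17=38
R0=5+1=6
CMP R0, 9  (cmp 6,9)
JNZ top: taken
R6=38+1=39
R6=39+17=56
R0=6+1=7
CMP R0, 9  (cmp 7,9)
JNZ top: taken
R6=56+1=57
R6=57+17=74
R0=7+1=8
CMP R0, 9  (cmp 8,9)
JNZ top: taken
R6=74+1=75
R6=75+17=92
R0=8+1=9
CMP R0, 9  (cmp 9,9)
JNZ top: not taken
R6=92&63=28
halt.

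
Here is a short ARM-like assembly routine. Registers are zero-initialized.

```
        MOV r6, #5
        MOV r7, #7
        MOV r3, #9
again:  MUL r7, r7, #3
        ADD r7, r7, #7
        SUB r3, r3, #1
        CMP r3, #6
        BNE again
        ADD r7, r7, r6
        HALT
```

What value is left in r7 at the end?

285

r6=5
r7=7
r3=9
r7=7*3=21
r7=21+7=28
r3=9-1=8
CMP r3, #6  (cmp 8,6)
BNE again: taken
r7=28*3=84
r7=84+7=91
r3=8-1=7
CMP r3, #6  (cmp 7,6)
BNE again: taken
r7=91*3=273
r7=273+7=280
r3=7-1=6
CMP r3, #6  (cmp 6,6)
BNE again: not taken
r7=280+5=285
halt.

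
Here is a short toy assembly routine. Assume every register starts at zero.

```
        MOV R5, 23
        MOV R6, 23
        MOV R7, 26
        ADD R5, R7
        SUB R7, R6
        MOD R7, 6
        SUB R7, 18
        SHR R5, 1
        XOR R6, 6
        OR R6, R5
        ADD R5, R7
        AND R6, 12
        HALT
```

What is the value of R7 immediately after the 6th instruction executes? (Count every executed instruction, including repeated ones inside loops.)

after MOV R5, 23: R5=23
after MOV R6, 23: R6=23
after MOV R7, 26: R7=26
after ADD R5, R7: R5=23+26=49
after SUB R7, R6: R7=26-23=3
after MOD R7, 6: R7=3%6=3
After step 6: R7 = 3.

3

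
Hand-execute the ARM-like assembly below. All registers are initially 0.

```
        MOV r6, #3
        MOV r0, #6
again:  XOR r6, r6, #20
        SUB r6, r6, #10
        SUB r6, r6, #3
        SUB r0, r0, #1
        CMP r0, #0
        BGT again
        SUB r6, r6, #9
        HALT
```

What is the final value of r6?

-108

after MOV r6, #3: r6=3
after MOV r0, #6: r0=6
after XOR r6, r6, #20: r6=3^20=23
after SUB r6, r6, #10: r6=23-10=13
after SUB r6, r6, #3: r6=13-3=10
after SUB r0, r0, #1: r0=6-1=5
CMP r0, #0  (cmp 5,0)
BGT again: taken
after XOR r6, r6, #20: r6=10^20=30
after SUB r6, r6, #10: r6=30-10=20
after SUB r6, r6, #3: r6=20-3=17
after SUB r0, r0, #1: r0=5-1=4
CMP r0, #0  (cmp 4,0)
BGT again: taken
after XOR r6, r6, #20: r6=17^20=5
after SUB r6, r6, #10: r6=5-10=-5
after SUB r6, r6, #3: r6=(-5)-3=-8
after SUB r0, r0, #1: r0=4-1=3
CMP r0, #0  (cmp 3,0)
BGT again: taken
after XOR r6, r6, #20: r6=(-8)^20=-20
after SUB r6, r6, #10: r6=(-20)-10=-30
after SUB r6, r6, #3: r6=(-30)-3=-33
after SUB r0, r0, #1: r0=3-1=2
CMP r0, #0  (cmp 2,0)
BGT again: taken
after XOR r6, r6, #20: r6=(-33)^20=-53
after SUB r6, r6, #10: r6=(-53)-10=-63
after SUB r6, r6, #3: r6=(-63)-3=-66
after SUB r0, r0, #1: r0=2-1=1
CMP r0, #0  (cmp 1,0)
BGT again: taken
after XOR r6, r6, #20: r6=(-66)^20=-86
after SUB r6, r6, #10: r6=(-86)-10=-96
after SUB r6, r6, #3: r6=(-96)-3=-99
after SUB r0, r0, #1: r0=1-1=0
CMP r0, #0  (cmp 0,0)
BGT again: not taken
after SUB r6, r6, #9: r6=(-99)-9=-108
halt.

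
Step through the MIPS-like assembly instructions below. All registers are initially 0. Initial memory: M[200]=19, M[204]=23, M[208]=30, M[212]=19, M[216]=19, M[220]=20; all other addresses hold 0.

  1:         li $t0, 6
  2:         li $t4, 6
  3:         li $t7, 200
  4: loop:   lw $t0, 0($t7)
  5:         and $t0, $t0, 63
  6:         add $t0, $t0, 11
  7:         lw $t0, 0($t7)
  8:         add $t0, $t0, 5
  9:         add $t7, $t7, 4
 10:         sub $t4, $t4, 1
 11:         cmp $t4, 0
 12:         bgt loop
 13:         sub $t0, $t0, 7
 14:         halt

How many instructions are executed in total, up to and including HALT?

li $t0, 6 → $t0=6
li $t4, 6 → $t4=6
li $t7, 200 → $t7=200
lw $t0, 0($t7) → $t0=M[200]=19
and $t0, $t0, 63 → $t0=19&63=19
add $t0, $t0, 11 → $t0=19+11=30
lw $t0, 0($t7) → $t0=M[200]=19
add $t0, $t0, 5 → $t0=19+5=24
add $t7, $t7, 4 → $t7=200+4=204
sub $t4, $t4, 1 → $t4=6-1=5
cmp $t4, 0  (cmp 5,0)
bgt loop: taken
lw $t0, 0($t7) → $t0=M[204]=23
and $t0, $t0, 63 → $t0=23&63=23
add $t0, $t0, 11 → $t0=23+11=34
lw $t0, 0($t7) → $t0=M[204]=23
add $t0, $t0, 5 → $t0=23+5=28
add $t7, $t7, 4 → $t7=204+4=208
sub $t4, $t4, 1 → $t4=5-1=4
cmp $t4, 0  (cmp 4,0)
bgt loop: taken
lw $t0, 0($t7) → $t0=M[208]=30
and $t0, $t0, 63 → $t0=30&63=30
add $t0, $t0, 11 → $t0=30+11=41
lw $t0, 0($t7) → $t0=M[208]=30
add $t0, $t0, 5 → $t0=30+5=35
add $t7, $t7, 4 → $t7=208+4=212
sub $t4, $t4, 1 → $t4=4-1=3
cmp $t4, 0  (cmp 3,0)
bgt loop: taken
lw $t0, 0($t7) → $t0=M[212]=19
and $t0, $t0, 63 → $t0=19&63=19
add $t0, $t0, 11 → $t0=19+11=30
lw $t0, 0($t7) → $t0=M[212]=19
add $t0, $t0, 5 → $t0=19+5=24
add $t7, $t7, 4 → $t7=212+4=216
sub $t4, $t4, 1 → $t4=3-1=2
cmp $t4, 0  (cmp 2,0)
bgt loop: taken
lw $t0, 0($t7) → $t0=M[216]=19
and $t0, $t0, 63 → $t0=19&63=19
add $t0, $t0, 11 → $t0=19+11=30
lw $t0, 0($t7) → $t0=M[216]=19
add $t0, $t0, 5 → $t0=19+5=24
add $t7, $t7, 4 → $t7=216+4=220
sub $t4, $t4, 1 → $t4=2-1=1
cmp $t4, 0  (cmp 1,0)
bgt loop: taken
lw $t0, 0($t7) → $t0=M[220]=20
and $t0, $t0, 63 → $t0=20&63=20
add $t0, $t0, 11 → $t0=20+11=31
lw $t0, 0($t7) → $t0=M[220]=20
add $t0, $t0, 5 → $t0=20+5=25
add $t7, $t7, 4 → $t7=220+4=224
sub $t4, $t4, 1 → $t4=1-1=0
cmp $t4, 0  (cmp 0,0)
bgt loop: not taken
sub $t0, $t0, 7 → $t0=25-7=18
halt.
Total executed instructions: 59.

59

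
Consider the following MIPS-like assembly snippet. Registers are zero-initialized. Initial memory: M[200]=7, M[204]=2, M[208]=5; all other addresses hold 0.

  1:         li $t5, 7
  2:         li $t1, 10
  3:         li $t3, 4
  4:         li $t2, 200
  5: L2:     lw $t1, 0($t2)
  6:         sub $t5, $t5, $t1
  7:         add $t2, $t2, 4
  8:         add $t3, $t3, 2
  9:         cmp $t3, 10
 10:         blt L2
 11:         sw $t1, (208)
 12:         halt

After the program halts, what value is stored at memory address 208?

5

after li $t5, 7: $t5=7
after li $t1, 10: $t1=10
after li $t3, 4: $t3=4
after li $t2, 200: $t2=200
after lw $t1, 0($t2): $t1=M[200]=7
after sub $t5, $t5, $t1: $t5=7-7=0
after add $t2, $t2, 4: $t2=200+4=204
after add $t3, $t3, 2: $t3=4+2=6
cmp $t3, 10  (cmp 6,10)
blt L2: taken
after lw $t1, 0($t2): $t1=M[204]=2
after sub $t5, $t5, $t1: $t5=0-2=-2
after add $t2, $t2, 4: $t2=204+4=208
after add $t3, $t3, 2: $t3=6+2=8
cmp $t3, 10  (cmp 8,10)
blt L2: taken
after lw $t1, 0($t2): $t1=M[208]=5
after sub $t5, $t5, $t1: $t5=(-2)-5=-7
after add $t2, $t2, 4: $t2=208+4=212
after add $t3, $t3, 2: $t3=8+2=10
cmp $t3, 10  (cmp 10,10)
blt L2: not taken
sw $t1, (208) → M[208]=5
halt.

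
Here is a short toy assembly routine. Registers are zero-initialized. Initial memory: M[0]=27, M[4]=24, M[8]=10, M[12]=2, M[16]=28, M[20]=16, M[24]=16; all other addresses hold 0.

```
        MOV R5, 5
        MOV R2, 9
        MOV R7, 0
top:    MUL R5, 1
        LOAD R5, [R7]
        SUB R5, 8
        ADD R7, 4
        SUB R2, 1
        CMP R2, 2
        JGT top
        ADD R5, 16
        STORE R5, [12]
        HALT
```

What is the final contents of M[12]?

24

MOV R5, 5 → R5=5
MOV R2, 9 → R2=9
MOV R7, 0 → R7=0
MUL R5, 1 → R5=5*1=5
LOAD R5, [R7] → R5=M[0]=27
SUB R5, 8 → R5=27-8=19
ADD R7, 4 → R7=0+4=4
SUB R2, 1 → R2=9-1=8
CMP R2, 2  (cmp 8,2)
JGT top: taken
MUL R5, 1 → R5=19*1=19
LOAD R5, [R7] → R5=M[4]=24
SUB R5, 8 → R5=24-8=16
ADD R7, 4 → R7=4+4=8
SUB R2, 1 → R2=8-1=7
CMP R2, 2  (cmp 7,2)
JGT top: taken
MUL R5, 1 → R5=16*1=16
LOAD R5, [R7] → R5=M[8]=10
SUB R5, 8 → R5=10-8=2
ADD R7, 4 → R7=8+4=12
SUB R2, 1 → R2=7-1=6
CMP R2, 2  (cmp 6,2)
JGT top: taken
MUL R5, 1 → R5=2*1=2
LOAD R5, [R7] → R5=M[12]=2
SUB R5, 8 → R5=2-8=-6
ADD R7, 4 → R7=12+4=16
SUB R2, 1 → R2=6-1=5
CMP R2, 2  (cmp 5,2)
JGT top: taken
MUL R5, 1 → R5=(-6)*1=-6
LOAD R5, [R7] → R5=M[16]=28
SUB R5, 8 → R5=28-8=20
ADD R7, 4 → R7=16+4=20
SUB R2, 1 → R2=5-1=4
CMP R2, 2  (cmp 4,2)
JGT top: taken
MUL R5, 1 → R5=20*1=20
LOAD R5, [R7] → R5=M[20]=16
SUB R5, 8 → R5=16-8=8
ADD R7, 4 → R7=20+4=24
SUB R2, 1 → R2=4-1=3
CMP R2, 2  (cmp 3,2)
JGT top: taken
MUL R5, 1 → R5=8*1=8
LOAD R5, [R7] → R5=M[24]=16
SUB R5, 8 → R5=16-8=8
ADD R7, 4 → R7=24+4=28
SUB R2, 1 → R2=3-1=2
CMP R2, 2  (cmp 2,2)
JGT top: not taken
ADD R5, 16 → R5=8+16=24
STORE R5, [12] → M[12]=24
halt.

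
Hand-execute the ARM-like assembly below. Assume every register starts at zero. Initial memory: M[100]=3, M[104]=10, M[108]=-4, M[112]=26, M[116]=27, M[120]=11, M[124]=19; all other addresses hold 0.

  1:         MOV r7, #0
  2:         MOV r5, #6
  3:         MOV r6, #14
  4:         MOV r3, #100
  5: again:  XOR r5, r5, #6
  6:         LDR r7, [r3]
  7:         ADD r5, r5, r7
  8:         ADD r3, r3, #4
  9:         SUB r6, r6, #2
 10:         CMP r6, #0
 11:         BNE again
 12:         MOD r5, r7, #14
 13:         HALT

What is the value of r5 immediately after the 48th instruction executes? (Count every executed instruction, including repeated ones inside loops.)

after MOV r7, #0: r7=0
after MOV r5, #6: r5=6
after MOV r6, #14: r6=14
after MOV r3, #100: r3=100
after XOR r5, r5, #6: r5=6^6=0
after LDR r7, [r3]: r7=M[100]=3
after ADD r5, r5, r7: r5=0+3=3
after ADD r3, r3, #4: r3=100+4=104
after SUB r6, r6, #2: r6=14-2=12
CMP r6, #0  (cmp 12,0)
BNE again: taken
after XOR r5, r5, #6: r5=3^6=5
after LDR r7, [r3]: r7=M[104]=10
after ADD r5, r5, r7: r5=5+10=15
after ADD r3, r3, #4: r3=104+4=108
after SUB r6, r6, #2: r6=12-2=10
CMP r6, #0  (cmp 10,0)
BNE again: taken
after XOR r5, r5, #6: r5=15^6=9
after LDR r7, [r3]: r7=M[108]=-4
after ADD r5, r5, r7: r5=9+(-4)=5
after ADD r3, r3, #4: r3=108+4=112
after SUB r6, r6, #2: r6=10-2=8
CMP r6, #0  (cmp 8,0)
BNE again: taken
after XOR r5, r5, #6: r5=5^6=3
after LDR r7, [r3]: r7=M[112]=26
after ADD r5, r5, r7: r5=3+26=29
after ADD r3, r3, #4: r3=112+4=116
after SUB r6, r6, #2: r6=8-2=6
CMP r6, #0  (cmp 6,0)
BNE again: taken
after XOR r5, r5, #6: r5=29^6=27
after LDR r7, [r3]: r7=M[116]=27
after ADD r5, r5, r7: r5=27+27=54
after ADD r3, r3, #4: r3=116+4=120
after SUB r6, r6, #2: r6=6-2=4
CMP r6, #0  (cmp 4,0)
BNE again: taken
after XOR r5, r5, #6: r5=54^6=48
after LDR r7, [r3]: r7=M[120]=11
after ADD r5, r5, r7: r5=48+11=59
after ADD r3, r3, #4: r3=120+4=124
after SUB r6, r6, #2: r6=4-2=2
CMP r6, #0  (cmp 2,0)
BNE again: taken
after XOR r5, r5, #6: r5=59^6=61
after LDR r7, [r3]: r7=M[124]=19
After step 48: r5 = 61.

61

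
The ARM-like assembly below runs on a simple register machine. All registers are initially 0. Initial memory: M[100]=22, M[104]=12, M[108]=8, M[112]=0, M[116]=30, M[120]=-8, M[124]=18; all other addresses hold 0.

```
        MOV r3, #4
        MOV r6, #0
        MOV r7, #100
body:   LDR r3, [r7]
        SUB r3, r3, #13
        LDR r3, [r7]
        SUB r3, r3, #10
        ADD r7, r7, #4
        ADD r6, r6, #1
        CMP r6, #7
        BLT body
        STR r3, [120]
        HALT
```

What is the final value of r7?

128

after MOV r3, #4: r3=4
after MOV r6, #0: r6=0
after MOV r7, #100: r7=100
after LDR r3, [r7]: r3=M[100]=22
after SUB r3, r3, #13: r3=22-13=9
after LDR r3, [r7]: r3=M[100]=22
after SUB r3, r3, #10: r3=22-10=12
after ADD r7, r7, #4: r7=100+4=104
after ADD r6, r6, #1: r6=0+1=1
CMP r6, #7  (cmp 1,7)
BLT body: taken
after LDR r3, [r7]: r3=M[104]=12
after SUB r3, r3, #13: r3=12-13=-1
after LDR r3, [r7]: r3=M[104]=12
after SUB r3, r3, #10: r3=12-10=2
after ADD r7, r7, #4: r7=104+4=108
after ADD r6, r6, #1: r6=1+1=2
CMP r6, #7  (cmp 2,7)
BLT body: taken
after LDR r3, [r7]: r3=M[108]=8
after SUB r3, r3, #13: r3=8-13=-5
after LDR r3, [r7]: r3=M[108]=8
after SUB r3, r3, #10: r3=8-10=-2
after ADD r7, r7, #4: r7=108+4=112
after ADD r6, r6, #1: r6=2+1=3
CMP r6, #7  (cmp 3,7)
BLT body: taken
after LDR r3, [r7]: r3=M[112]=0
after SUB r3, r3, #13: r3=0-13=-13
after LDR r3, [r7]: r3=M[112]=0
after SUB r3, r3, #10: r3=0-10=-10
after ADD r7, r7, #4: r7=112+4=116
after ADD r6, r6, #1: r6=3+1=4
CMP r6, #7  (cmp 4,7)
BLT body: taken
after LDR r3, [r7]: r3=M[116]=30
after SUB r3, r3, #13: r3=30-13=17
after LDR r3, [r7]: r3=M[116]=30
after SUB r3, r3, #10: r3=30-10=20
after ADD r7, r7, #4: r7=116+4=120
after ADD r6, r6, #1: r6=4+1=5
CMP r6, #7  (cmp 5,7)
BLT body: taken
after LDR r3, [r7]: r3=M[120]=-8
after SUB r3, r3, #13: r3=(-8)-13=-21
after LDR r3, [r7]: r3=M[120]=-8
after SUB r3, r3, #10: r3=(-8)-10=-18
after ADD r7, r7, #4: r7=120+4=124
after ADD r6, r6, #1: r6=5+1=6
CMP r6, #7  (cmp 6,7)
BLT body: taken
after LDR r3, [r7]: r3=M[124]=18
after SUB r3, r3, #13: r3=18-13=5
after LDR r3, [r7]: r3=M[124]=18
after SUB r3, r3, #10: r3=18-10=8
after ADD r7, r7, #4: r7=124+4=128
after ADD r6, r6, #1: r6=6+1=7
CMP r6, #7  (cmp 7,7)
BLT body: not taken
STR r3, [120] → M[120]=8
halt.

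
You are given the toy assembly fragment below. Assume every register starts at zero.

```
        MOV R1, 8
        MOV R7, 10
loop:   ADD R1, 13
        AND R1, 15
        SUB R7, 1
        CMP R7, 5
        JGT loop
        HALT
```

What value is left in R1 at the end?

R1=8
R7=10
R1=8+13=21
R1=21&15=5
R7=10-1=9
CMP R7, 5  (cmp 9,5)
JGT loop: taken
R1=5+13=18
R1=18&15=2
R7=9-1=8
CMP R7, 5  (cmp 8,5)
JGT loop: taken
R1=2+13=15
R1=15&15=15
R7=8-1=7
CMP R7, 5  (cmp 7,5)
JGT loop: taken
R1=15+13=28
R1=28&15=12
R7=7-1=6
CMP R7, 5  (cmp 6,5)
JGT loop: taken
R1=12+13=25
R1=25&15=9
R7=6-1=5
CMP R7, 5  (cmp 5,5)
JGT loop: not taken
halt.

9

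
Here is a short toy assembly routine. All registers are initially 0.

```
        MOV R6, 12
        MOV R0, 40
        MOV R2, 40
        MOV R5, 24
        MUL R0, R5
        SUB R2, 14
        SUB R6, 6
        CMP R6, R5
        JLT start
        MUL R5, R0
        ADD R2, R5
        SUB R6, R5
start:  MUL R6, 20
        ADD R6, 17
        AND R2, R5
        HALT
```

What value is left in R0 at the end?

R6=12
R0=40
R2=40
R5=24
R0=40*24=960
R2=40-14=26
R6=12-6=6
CMP R6, R5  (cmp 6,24)
JLT start: taken
R6=6*20=120
R6=120+17=137
R2=26&24=24
halt.

960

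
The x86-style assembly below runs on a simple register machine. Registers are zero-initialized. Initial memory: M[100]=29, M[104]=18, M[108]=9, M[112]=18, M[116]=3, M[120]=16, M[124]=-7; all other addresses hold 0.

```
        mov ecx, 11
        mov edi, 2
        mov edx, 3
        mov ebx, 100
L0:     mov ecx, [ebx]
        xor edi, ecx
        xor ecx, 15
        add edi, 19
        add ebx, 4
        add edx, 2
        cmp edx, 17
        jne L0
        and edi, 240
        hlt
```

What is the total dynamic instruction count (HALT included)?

62

mov ecx, 11 → ecx=11
mov edi, 2 → edi=2
mov edx, 3 → edx=3
mov ebx, 100 → ebx=100
mov ecx, [ebx] → ecx=M[100]=29
xor edi, ecx → edi=2^29=31
xor ecx, 15 → ecx=29^15=18
add edi, 19 → edi=31+19=50
add ebx, 4 → ebx=100+4=104
add edx, 2 → edx=3+2=5
cmp edx, 17  (cmp 5,17)
jne L0: taken
mov ecx, [ebx] → ecx=M[104]=18
xor edi, ecx → edi=50^18=32
xor ecx, 15 → ecx=18^15=29
add edi, 19 → edi=32+19=51
add ebx, 4 → ebx=104+4=108
add edx, 2 → edx=5+2=7
cmp edx, 17  (cmp 7,17)
jne L0: taken
mov ecx, [ebx] → ecx=M[108]=9
xor edi, ecx → edi=51^9=58
xor ecx, 15 → ecx=9^15=6
add edi, 19 → edi=58+19=77
add ebx, 4 → ebx=108+4=112
add edx, 2 → edx=7+2=9
cmp edx, 17  (cmp 9,17)
jne L0: taken
mov ecx, [ebx] → ecx=M[112]=18
xor edi, ecx → edi=77^18=95
xor ecx, 15 → ecx=18^15=29
add edi, 19 → edi=95+19=114
add ebx, 4 → ebx=112+4=116
add edx, 2 → edx=9+2=11
cmp edx, 17  (cmp 11,17)
jne L0: taken
mov ecx, [ebx] → ecx=M[116]=3
xor edi, ecx → edi=114^3=113
xor ecx, 15 → ecx=3^15=12
add edi, 19 → edi=113+19=132
add ebx, 4 → ebx=116+4=120
add edx, 2 → edx=11+2=13
cmp edx, 17  (cmp 13,17)
jne L0: taken
mov ecx, [ebx] → ecx=M[120]=16
xor edi, ecx → edi=132^16=148
xor ecx, 15 → ecx=16^15=31
add edi, 19 → edi=148+19=167
add ebx, 4 → ebx=120+4=124
add edx, 2 → edx=13+2=15
cmp edx, 17  (cmp 15,17)
jne L0: taken
mov ecx, [ebx] → ecx=M[124]=-7
xor edi, ecx → edi=167^(-7)=-162
xor ecx, 15 → ecx=(-7)^15=-10
add edi, 19 → edi=(-162)+19=-143
add ebx, 4 → ebx=124+4=128
add edx, 2 → edx=15+2=17
cmp edx, 17  (cmp 17,17)
jne L0: not taken
and edi, 240 → edi=(-143)&240=112
halt.
Total executed instructions: 62.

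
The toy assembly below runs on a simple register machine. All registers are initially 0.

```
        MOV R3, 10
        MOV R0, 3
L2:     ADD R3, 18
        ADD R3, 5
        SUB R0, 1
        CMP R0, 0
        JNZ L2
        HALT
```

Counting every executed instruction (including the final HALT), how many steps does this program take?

18

MOV R3, 10 → R3=10
MOV R0, 3 → R0=3
ADD R3, 18 → R3=10+18=28
ADD R3, 5 → R3=28+5=33
SUB R0, 1 → R0=3-1=2
CMP R0, 0  (cmp 2,0)
JNZ L2: taken
ADD R3, 18 → R3=33+18=51
ADD R3, 5 → R3=51+5=56
SUB R0, 1 → R0=2-1=1
CMP R0, 0  (cmp 1,0)
JNZ L2: taken
ADD R3, 18 → R3=56+18=74
ADD R3, 5 → R3=74+5=79
SUB R0, 1 → R0=1-1=0
CMP R0, 0  (cmp 0,0)
JNZ L2: not taken
halt.
Total executed instructions: 18.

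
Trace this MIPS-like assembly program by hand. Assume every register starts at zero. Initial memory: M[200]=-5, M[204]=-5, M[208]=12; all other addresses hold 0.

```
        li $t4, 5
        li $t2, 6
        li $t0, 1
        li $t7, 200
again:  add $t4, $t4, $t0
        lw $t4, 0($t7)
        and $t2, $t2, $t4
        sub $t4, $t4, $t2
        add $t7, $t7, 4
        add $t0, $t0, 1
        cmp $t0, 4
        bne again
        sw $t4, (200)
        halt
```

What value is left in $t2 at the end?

li $t4, 5 → $t4=5
li $t2, 6 → $t2=6
li $t0, 1 → $t0=1
li $t7, 200 → $t7=200
add $t4, $t4, $t0 → $t4=5+1=6
lw $t4, 0($t7) → $t4=M[200]=-5
and $t2, $t2, $t4 → $t2=6&(-5)=2
sub $t4, $t4, $t2 → $t4=(-5)-2=-7
add $t7, $t7, 4 → $t7=200+4=204
add $t0, $t0, 1 → $t0=1+1=2
cmp $t0, 4  (cmp 2,4)
bne again: taken
add $t4, $t4, $t0 → $t4=(-7)+2=-5
lw $t4, 0($t7) → $t4=M[204]=-5
and $t2, $t2, $t4 → $t2=2&(-5)=2
sub $t4, $t4, $t2 → $t4=(-5)-2=-7
add $t7, $t7, 4 → $t7=204+4=208
add $t0, $t0, 1 → $t0=2+1=3
cmp $t0, 4  (cmp 3,4)
bne again: taken
add $t4, $t4, $t0 → $t4=(-7)+3=-4
lw $t4, 0($t7) → $t4=M[208]=12
and $t2, $t2, $t4 → $t2=2&12=0
sub $t4, $t4, $t2 → $t4=12-0=12
add $t7, $t7, 4 → $t7=208+4=212
add $t0, $t0, 1 → $t0=3+1=4
cmp $t0, 4  (cmp 4,4)
bne again: not taken
sw $t4, (200) → M[200]=12
halt.

0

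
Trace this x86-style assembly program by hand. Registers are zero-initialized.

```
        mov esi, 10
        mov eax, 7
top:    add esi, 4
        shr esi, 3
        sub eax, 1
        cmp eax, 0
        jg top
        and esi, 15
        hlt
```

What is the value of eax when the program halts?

esi=10
eax=7
esi=10+4=14
esi=14>>3=1
eax=7-1=6
cmp eax, 0  (cmp 6,0)
jg top: taken
esi=1+4=5
esi=5>>3=0
eax=6-1=5
cmp eax, 0  (cmp 5,0)
jg top: taken
esi=0+4=4
esi=4>>3=0
eax=5-1=4
cmp eax, 0  (cmp 4,0)
jg top: taken
esi=0+4=4
esi=4>>3=0
eax=4-1=3
cmp eax, 0  (cmp 3,0)
jg top: taken
esi=0+4=4
esi=4>>3=0
eax=3-1=2
cmp eax, 0  (cmp 2,0)
jg top: taken
esi=0+4=4
esi=4>>3=0
eax=2-1=1
cmp eax, 0  (cmp 1,0)
jg top: taken
esi=0+4=4
esi=4>>3=0
eax=1-1=0
cmp eax, 0  (cmp 0,0)
jg top: not taken
esi=0&15=0
halt.

0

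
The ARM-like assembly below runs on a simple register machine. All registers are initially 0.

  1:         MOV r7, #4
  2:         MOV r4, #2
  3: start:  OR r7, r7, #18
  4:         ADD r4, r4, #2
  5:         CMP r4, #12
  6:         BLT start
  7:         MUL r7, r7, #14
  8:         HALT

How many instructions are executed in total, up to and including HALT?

MOV r7, #4 → r7=4
MOV r4, #2 → r4=2
OR r7, r7, #18 → r7=4|18=22
ADD r4, r4, #2 → r4=2+2=4
CMP r4, #12  (cmp 4,12)
BLT start: taken
OR r7, r7, #18 → r7=22|18=22
ADD r4, r4, #2 → r4=4+2=6
CMP r4, #12  (cmp 6,12)
BLT start: taken
OR r7, r7, #18 → r7=22|18=22
ADD r4, r4, #2 → r4=6+2=8
CMP r4, #12  (cmp 8,12)
BLT start: taken
OR r7, r7, #18 → r7=22|18=22
ADD r4, r4, #2 → r4=8+2=10
CMP r4, #12  (cmp 10,12)
BLT start: taken
OR r7, r7, #18 → r7=22|18=22
ADD r4, r4, #2 → r4=10+2=12
CMP r4, #12  (cmp 12,12)
BLT start: not taken
MUL r7, r7, #14 → r7=22*14=308
halt.
Total executed instructions: 24.

24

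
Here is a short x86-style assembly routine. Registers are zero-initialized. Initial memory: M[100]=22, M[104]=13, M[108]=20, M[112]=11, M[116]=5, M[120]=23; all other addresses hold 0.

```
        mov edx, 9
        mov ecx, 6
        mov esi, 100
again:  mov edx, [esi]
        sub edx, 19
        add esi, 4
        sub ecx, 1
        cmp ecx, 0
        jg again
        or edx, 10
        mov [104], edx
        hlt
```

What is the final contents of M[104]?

14

mov edx, 9 → edx=9
mov ecx, 6 → ecx=6
mov esi, 100 → esi=100
mov edx, [esi] → edx=M[100]=22
sub edx, 19 → edx=22-19=3
add esi, 4 → esi=100+4=104
sub ecx, 1 → ecx=6-1=5
cmp ecx, 0  (cmp 5,0)
jg again: taken
mov edx, [esi] → edx=M[104]=13
sub edx, 19 → edx=13-19=-6
add esi, 4 → esi=104+4=108
sub ecx, 1 → ecx=5-1=4
cmp ecx, 0  (cmp 4,0)
jg again: taken
mov edx, [esi] → edx=M[108]=20
sub edx, 19 → edx=20-19=1
add esi, 4 → esi=108+4=112
sub ecx, 1 → ecx=4-1=3
cmp ecx, 0  (cmp 3,0)
jg again: taken
mov edx, [esi] → edx=M[112]=11
sub edx, 19 → edx=11-19=-8
add esi, 4 → esi=112+4=116
sub ecx, 1 → ecx=3-1=2
cmp ecx, 0  (cmp 2,0)
jg again: taken
mov edx, [esi] → edx=M[116]=5
sub edx, 19 → edx=5-19=-14
add esi, 4 → esi=116+4=120
sub ecx, 1 → ecx=2-1=1
cmp ecx, 0  (cmp 1,0)
jg again: taken
mov edx, [esi] → edx=M[120]=23
sub edx, 19 → edx=23-19=4
add esi, 4 → esi=120+4=124
sub ecx, 1 → ecx=1-1=0
cmp ecx, 0  (cmp 0,0)
jg again: not taken
or edx, 10 → edx=4|10=14
mov [104], edx → M[104]=14
halt.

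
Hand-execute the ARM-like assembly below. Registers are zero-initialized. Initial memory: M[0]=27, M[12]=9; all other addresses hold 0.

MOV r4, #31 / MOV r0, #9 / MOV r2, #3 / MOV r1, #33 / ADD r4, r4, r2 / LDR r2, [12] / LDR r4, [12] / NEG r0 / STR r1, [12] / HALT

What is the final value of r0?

-9

after MOV r4, #31: r4=31
after MOV r0, #9: r0=9
after MOV r2, #3: r2=3
after MOV r1, #33: r1=33
after ADD r4, r4, r2: r4=31+3=34
after LDR r2, [12]: r2=M[12]=9
after LDR r4, [12]: r4=M[12]=9
after NEG r0: r0=-(9)=-9
STR r1, [12] → M[12]=33
halt.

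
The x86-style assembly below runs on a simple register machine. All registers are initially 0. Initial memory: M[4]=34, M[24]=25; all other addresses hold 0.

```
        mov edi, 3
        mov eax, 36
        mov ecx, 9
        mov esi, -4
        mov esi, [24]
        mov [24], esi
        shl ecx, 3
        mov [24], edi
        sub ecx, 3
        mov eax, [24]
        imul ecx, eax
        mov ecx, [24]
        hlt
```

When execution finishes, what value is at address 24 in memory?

3

edi=3
eax=36
ecx=9
esi=-4
esi=M[24]=25
mov [24], esi → M[24]=25
ecx=9<<3=72
mov [24], edi → M[24]=3
ecx=72-3=69
eax=M[24]=3
ecx=69*3=207
ecx=M[24]=3
halt.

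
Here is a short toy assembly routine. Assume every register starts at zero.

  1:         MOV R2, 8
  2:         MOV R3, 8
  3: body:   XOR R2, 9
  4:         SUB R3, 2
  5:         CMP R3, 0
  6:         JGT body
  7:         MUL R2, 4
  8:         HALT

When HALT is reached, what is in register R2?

32

after MOV R2, 8: R2=8
after MOV R3, 8: R3=8
after XOR R2, 9: R2=8^9=1
after SUB R3, 2: R3=8-2=6
CMP R3, 0  (cmp 6,0)
JGT body: taken
after XOR R2, 9: R2=1^9=8
after SUB R3, 2: R3=6-2=4
CMP R3, 0  (cmp 4,0)
JGT body: taken
after XOR R2, 9: R2=8^9=1
after SUB R3, 2: R3=4-2=2
CMP R3, 0  (cmp 2,0)
JGT body: taken
after XOR R2, 9: R2=1^9=8
after SUB R3, 2: R3=2-2=0
CMP R3, 0  (cmp 0,0)
JGT body: not taken
after MUL R2, 4: R2=8*4=32
halt.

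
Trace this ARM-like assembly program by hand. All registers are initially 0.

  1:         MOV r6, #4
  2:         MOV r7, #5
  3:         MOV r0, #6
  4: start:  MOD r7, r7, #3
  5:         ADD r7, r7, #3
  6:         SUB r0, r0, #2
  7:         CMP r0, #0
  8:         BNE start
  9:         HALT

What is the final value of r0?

0

MOV r6, #4 → r6=4
MOV r7, #5 → r7=5
MOV r0, #6 → r0=6
MOD r7, r7, #3 → r7=5%3=2
ADD r7, r7, #3 → r7=2+3=5
SUB r0, r0, #2 → r0=6-2=4
CMP r0, #0  (cmp 4,0)
BNE start: taken
MOD r7, r7, #3 → r7=5%3=2
ADD r7, r7, #3 → r7=2+3=5
SUB r0, r0, #2 → r0=4-2=2
CMP r0, #0  (cmp 2,0)
BNE start: taken
MOD r7, r7, #3 → r7=5%3=2
ADD r7, r7, #3 → r7=2+3=5
SUB r0, r0, #2 → r0=2-2=0
CMP r0, #0  (cmp 0,0)
BNE start: not taken
halt.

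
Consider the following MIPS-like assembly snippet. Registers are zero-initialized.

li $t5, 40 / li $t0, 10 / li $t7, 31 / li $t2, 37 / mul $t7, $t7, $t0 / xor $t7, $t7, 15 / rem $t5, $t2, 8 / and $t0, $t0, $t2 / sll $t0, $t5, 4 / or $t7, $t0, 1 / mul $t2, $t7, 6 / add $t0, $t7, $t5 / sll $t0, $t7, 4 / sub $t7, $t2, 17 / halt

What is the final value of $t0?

$t5=40
$t0=10
$t7=31
$t2=37
$t7=31*10=310
$t7=310^15=313
$t5=37%8=5
$t0=10&37=0
$t0=5<<4=80
$t7=80|1=81
$t2=81*6=486
$t0=81+5=86
$t0=81<<4=1296
$t7=486-17=469
halt.

1296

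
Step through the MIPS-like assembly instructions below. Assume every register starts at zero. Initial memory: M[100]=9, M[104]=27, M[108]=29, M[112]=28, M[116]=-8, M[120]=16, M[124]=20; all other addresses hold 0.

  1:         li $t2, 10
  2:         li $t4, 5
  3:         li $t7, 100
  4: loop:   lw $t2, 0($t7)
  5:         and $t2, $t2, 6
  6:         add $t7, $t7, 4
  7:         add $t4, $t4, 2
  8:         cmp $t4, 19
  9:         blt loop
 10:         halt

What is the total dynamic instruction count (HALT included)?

after li $t2, 10: $t2=10
after li $t4, 5: $t4=5
after li $t7, 100: $t7=100
after lw $t2, 0($t7): $t2=M[100]=9
after and $t2, $t2, 6: $t2=9&6=0
after add $t7, $t7, 4: $t7=100+4=104
after add $t4, $t4, 2: $t4=5+2=7
cmp $t4, 19  (cmp 7,19)
blt loop: taken
after lw $t2, 0($t7): $t2=M[104]=27
after and $t2, $t2, 6: $t2=27&6=2
after add $t7, $t7, 4: $t7=104+4=108
after add $t4, $t4, 2: $t4=7+2=9
cmp $t4, 19  (cmp 9,19)
blt loop: taken
after lw $t2, 0($t7): $t2=M[108]=29
after and $t2, $t2, 6: $t2=29&6=4
after add $t7, $t7, 4: $t7=108+4=112
after add $t4, $t4, 2: $t4=9+2=11
cmp $t4, 19  (cmp 11,19)
blt loop: taken
after lw $t2, 0($t7): $t2=M[112]=28
after and $t2, $t2, 6: $t2=28&6=4
after add $t7, $t7, 4: $t7=112+4=116
after add $t4, $t4, 2: $t4=11+2=13
cmp $t4, 19  (cmp 13,19)
blt loop: taken
after lw $t2, 0($t7): $t2=M[116]=-8
after and $t2, $t2, 6: $t2=(-8)&6=0
after add $t7, $t7, 4: $t7=116+4=120
after add $t4, $t4, 2: $t4=13+2=15
cmp $t4, 19  (cmp 15,19)
blt loop: taken
after lw $t2, 0($t7): $t2=M[120]=16
after and $t2, $t2, 6: $t2=16&6=0
after add $t7, $t7, 4: $t7=120+4=124
after add $t4, $t4, 2: $t4=15+2=17
cmp $t4, 19  (cmp 17,19)
blt loop: taken
after lw $t2, 0($t7): $t2=M[124]=20
after and $t2, $t2, 6: $t2=20&6=4
after add $t7, $t7, 4: $t7=124+4=128
after add $t4, $t4, 2: $t4=17+2=19
cmp $t4, 19  (cmp 19,19)
blt loop: not taken
halt.
Total executed instructions: 46.

46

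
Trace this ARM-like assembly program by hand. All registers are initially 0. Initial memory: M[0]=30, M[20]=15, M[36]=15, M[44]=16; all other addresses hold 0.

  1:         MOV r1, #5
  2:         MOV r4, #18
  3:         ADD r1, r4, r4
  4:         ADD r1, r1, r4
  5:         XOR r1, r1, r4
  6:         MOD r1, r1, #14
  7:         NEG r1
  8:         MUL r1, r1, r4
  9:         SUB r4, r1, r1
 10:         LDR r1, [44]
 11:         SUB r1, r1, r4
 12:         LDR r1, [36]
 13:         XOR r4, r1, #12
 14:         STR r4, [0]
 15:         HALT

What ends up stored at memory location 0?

r1=5
r4=18
r1=18+18=36
r1=36+18=54
r1=54^18=36
r1=36%14=8
r1=-(8)=-8
r1=(-8)*18=-144
r4=(-144)-(-144)=0
r1=M[44]=16
r1=16-0=16
r1=M[36]=15
r4=15^12=3
STR r4, [0] → M[0]=3
halt.

3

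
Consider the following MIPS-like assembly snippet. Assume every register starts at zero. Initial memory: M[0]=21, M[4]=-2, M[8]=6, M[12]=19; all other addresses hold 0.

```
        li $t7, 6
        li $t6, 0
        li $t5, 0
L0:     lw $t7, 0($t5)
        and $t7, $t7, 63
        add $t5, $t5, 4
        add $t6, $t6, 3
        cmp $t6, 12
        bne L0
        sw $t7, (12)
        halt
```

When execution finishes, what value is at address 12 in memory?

19

after li $t7, 6: $t7=6
after li $t6, 0: $t6=0
after li $t5, 0: $t5=0
after lw $t7, 0($t5): $t7=M[0]=21
after and $t7, $t7, 63: $t7=21&63=21
after add $t5, $t5, 4: $t5=0+4=4
after add $t6, $t6, 3: $t6=0+3=3
cmp $t6, 12  (cmp 3,12)
bne L0: taken
after lw $t7, 0($t5): $t7=M[4]=-2
after and $t7, $t7, 63: $t7=(-2)&63=62
after add $t5, $t5, 4: $t5=4+4=8
after add $t6, $t6, 3: $t6=3+3=6
cmp $t6, 12  (cmp 6,12)
bne L0: taken
after lw $t7, 0($t5): $t7=M[8]=6
after and $t7, $t7, 63: $t7=6&63=6
after add $t5, $t5, 4: $t5=8+4=12
after add $t6, $t6, 3: $t6=6+3=9
cmp $t6, 12  (cmp 9,12)
bne L0: taken
after lw $t7, 0($t5): $t7=M[12]=19
after and $t7, $t7, 63: $t7=19&63=19
after add $t5, $t5, 4: $t5=12+4=16
after add $t6, $t6, 3: $t6=9+3=12
cmp $t6, 12  (cmp 12,12)
bne L0: not taken
sw $t7, (12) → M[12]=19
halt.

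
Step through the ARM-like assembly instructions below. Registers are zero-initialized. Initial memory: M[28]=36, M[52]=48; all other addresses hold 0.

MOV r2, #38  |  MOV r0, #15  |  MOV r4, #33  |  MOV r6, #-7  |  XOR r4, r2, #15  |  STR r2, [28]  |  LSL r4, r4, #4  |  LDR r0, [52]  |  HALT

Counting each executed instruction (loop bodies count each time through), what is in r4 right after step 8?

656

MOV r2, #38 → r2=38
MOV r0, #15 → r0=15
MOV r4, #33 → r4=33
MOV r6, #-7 → r6=-7
XOR r4, r2, #15 → r4=38^15=41
STR r2, [28] → M[28]=38
LSL r4, r4, #4 → r4=41<<4=656
LDR r0, [52] → r0=M[52]=48
After step 8: r4 = 656.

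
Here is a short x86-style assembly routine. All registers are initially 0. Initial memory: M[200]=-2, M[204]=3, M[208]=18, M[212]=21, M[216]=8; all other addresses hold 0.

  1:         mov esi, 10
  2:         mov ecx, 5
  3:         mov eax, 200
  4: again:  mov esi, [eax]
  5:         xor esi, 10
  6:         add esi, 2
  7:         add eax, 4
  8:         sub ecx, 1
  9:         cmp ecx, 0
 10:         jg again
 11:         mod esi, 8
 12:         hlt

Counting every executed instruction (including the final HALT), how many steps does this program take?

40

mov esi, 10 → esi=10
mov ecx, 5 → ecx=5
mov eax, 200 → eax=200
mov esi, [eax] → esi=M[200]=-2
xor esi, 10 → esi=(-2)^10=-12
add esi, 2 → esi=(-12)+2=-10
add eax, 4 → eax=200+4=204
sub ecx, 1 → ecx=5-1=4
cmp ecx, 0  (cmp 4,0)
jg again: taken
mov esi, [eax] → esi=M[204]=3
xor esi, 10 → esi=3^10=9
add esi, 2 → esi=9+2=11
add eax, 4 → eax=204+4=208
sub ecx, 1 → ecx=4-1=3
cmp ecx, 0  (cmp 3,0)
jg again: taken
mov esi, [eax] → esi=M[208]=18
xor esi, 10 → esi=18^10=24
add esi, 2 → esi=24+2=26
add eax, 4 → eax=208+4=212
sub ecx, 1 → ecx=3-1=2
cmp ecx, 0  (cmp 2,0)
jg again: taken
mov esi, [eax] → esi=M[212]=21
xor esi, 10 → esi=21^10=31
add esi, 2 → esi=31+2=33
add eax, 4 → eax=212+4=216
sub ecx, 1 → ecx=2-1=1
cmp ecx, 0  (cmp 1,0)
jg again: taken
mov esi, [eax] → esi=M[216]=8
xor esi, 10 → esi=8^10=2
add esi, 2 → esi=2+2=4
add eax, 4 → eax=216+4=220
sub ecx, 1 → ecx=1-1=0
cmp ecx, 0  (cmp 0,0)
jg again: not taken
mod esi, 8 → esi=4%8=4
halt.
Total executed instructions: 40.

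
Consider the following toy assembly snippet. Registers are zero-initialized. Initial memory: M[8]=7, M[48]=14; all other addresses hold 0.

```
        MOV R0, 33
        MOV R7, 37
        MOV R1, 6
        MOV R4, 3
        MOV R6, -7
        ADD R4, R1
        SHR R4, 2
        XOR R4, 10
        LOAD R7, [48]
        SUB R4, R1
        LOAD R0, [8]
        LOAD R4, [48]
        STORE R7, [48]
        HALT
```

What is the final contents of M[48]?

after MOV R0, 33: R0=33
after MOV R7, 37: R7=37
after MOV R1, 6: R1=6
after MOV R4, 3: R4=3
after MOV R6, -7: R6=-7
after ADD R4, R1: R4=3+6=9
after SHR R4, 2: R4=9>>2=2
after XOR R4, 10: R4=2^10=8
after LOAD R7, [48]: R7=M[48]=14
after SUB R4, R1: R4=8-6=2
after LOAD R0, [8]: R0=M[8]=7
after LOAD R4, [48]: R4=M[48]=14
STORE R7, [48] → M[48]=14
halt.

14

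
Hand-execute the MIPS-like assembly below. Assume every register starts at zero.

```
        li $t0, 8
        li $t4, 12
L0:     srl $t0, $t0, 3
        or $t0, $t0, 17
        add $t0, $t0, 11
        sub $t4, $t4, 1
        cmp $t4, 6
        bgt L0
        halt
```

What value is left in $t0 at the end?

li $t0, 8 → $t0=8
li $t4, 12 → $t4=12
srl $t0, $t0, 3 → $t0=8>>3=1
or $t0, $t0, 17 → $t0=1|17=17
add $t0, $t0, 11 → $t0=17+11=28
sub $t4, $t4, 1 → $t4=12-1=11
cmp $t4, 6  (cmp 11,6)
bgt L0: taken
srl $t0, $t0, 3 → $t0=28>>3=3
or $t0, $t0, 17 → $t0=3|17=19
add $t0, $t0, 11 → $t0=19+11=30
sub $t4, $t4, 1 → $t4=11-1=10
cmp $t4, 6  (cmp 10,6)
bgt L0: taken
srl $t0, $t0, 3 → $t0=30>>3=3
or $t0, $t0, 17 → $t0=3|17=19
add $t0, $t0, 11 → $t0=19+11=30
sub $t4, $t4, 1 → $t4=10-1=9
cmp $t4, 6  (cmp 9,6)
bgt L0: taken
srl $t0, $t0, 3 → $t0=30>>3=3
or $t0, $t0, 17 → $t0=3|17=19
add $t0, $t0, 11 → $t0=19+11=30
sub $t4, $t4, 1 → $t4=9-1=8
cmp $t4, 6  (cmp 8,6)
bgt L0: taken
srl $t0, $t0, 3 → $t0=30>>3=3
or $t0, $t0, 17 → $t0=3|17=19
add $t0, $t0, 11 → $t0=19+11=30
sub $t4, $t4, 1 → $t4=8-1=7
cmp $t4, 6  (cmp 7,6)
bgt L0: taken
srl $t0, $t0, 3 → $t0=30>>3=3
or $t0, $t0, 17 → $t0=3|17=19
add $t0, $t0, 11 → $t0=19+11=30
sub $t4, $t4, 1 → $t4=7-1=6
cmp $t4, 6  (cmp 6,6)
bgt L0: not taken
halt.

30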